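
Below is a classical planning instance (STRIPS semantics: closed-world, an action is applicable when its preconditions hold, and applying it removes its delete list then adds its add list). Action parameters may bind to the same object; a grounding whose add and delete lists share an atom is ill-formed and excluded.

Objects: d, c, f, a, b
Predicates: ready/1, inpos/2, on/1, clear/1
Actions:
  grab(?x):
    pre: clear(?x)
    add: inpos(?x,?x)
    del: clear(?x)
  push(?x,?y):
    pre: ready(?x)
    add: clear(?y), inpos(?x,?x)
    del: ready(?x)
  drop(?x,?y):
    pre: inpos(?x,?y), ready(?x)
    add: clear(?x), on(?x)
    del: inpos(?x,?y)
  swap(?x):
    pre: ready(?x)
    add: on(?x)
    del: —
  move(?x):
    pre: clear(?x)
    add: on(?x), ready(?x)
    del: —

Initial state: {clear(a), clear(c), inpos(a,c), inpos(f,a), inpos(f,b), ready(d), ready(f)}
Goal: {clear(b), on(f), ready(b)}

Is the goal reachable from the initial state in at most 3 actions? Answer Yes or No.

Yes

1. push(d,b)  →  {clear(a), clear(b), clear(c), inpos(a,c), inpos(d,d), inpos(f,a), inpos(f,b), ready(f)}
2. drop(f,a)  →  {clear(a), clear(b), clear(c), clear(f), inpos(a,c), inpos(d,d), inpos(f,b), on(f), ready(f)}
3. move(b)  →  {clear(a), clear(b), clear(c), clear(f), inpos(a,c), inpos(d,d), inpos(f,b), on(b), on(f), ready(b), ready(f)}
optimal plan length = 3; 3 ≤ 3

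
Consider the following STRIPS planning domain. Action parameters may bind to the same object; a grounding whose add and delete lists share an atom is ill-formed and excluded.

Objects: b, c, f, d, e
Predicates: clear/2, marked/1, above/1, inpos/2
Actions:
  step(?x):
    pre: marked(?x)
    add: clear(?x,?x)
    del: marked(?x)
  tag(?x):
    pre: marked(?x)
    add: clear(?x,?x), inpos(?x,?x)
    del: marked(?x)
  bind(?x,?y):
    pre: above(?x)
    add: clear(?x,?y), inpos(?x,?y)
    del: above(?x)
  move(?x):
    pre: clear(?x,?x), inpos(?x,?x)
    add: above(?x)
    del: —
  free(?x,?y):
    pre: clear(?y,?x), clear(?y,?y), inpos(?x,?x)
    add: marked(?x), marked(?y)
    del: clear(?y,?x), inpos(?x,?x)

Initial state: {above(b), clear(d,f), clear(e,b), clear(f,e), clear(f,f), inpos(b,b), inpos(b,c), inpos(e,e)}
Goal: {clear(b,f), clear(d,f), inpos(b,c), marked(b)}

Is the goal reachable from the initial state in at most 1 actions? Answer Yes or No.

1. bind(b,b)  →  {clear(b,b), clear(d,f), clear(e,b), clear(f,e), clear(f,f), inpos(b,b), inpos(b,c), inpos(e,e)}
2. move(b)  →  {above(b), clear(b,b), clear(d,f), clear(e,b), clear(f,e), clear(f,f), inpos(b,b), inpos(b,c), inpos(e,e)}
3. bind(b,f)  →  {clear(b,b), clear(b,f), clear(d,f), clear(e,b), clear(f,e), clear(f,f), inpos(b,b), inpos(b,c), inpos(b,f), inpos(e,e)}
4. free(b,b)  →  {clear(b,f), clear(d,f), clear(e,b), clear(f,e), clear(f,f), inpos(b,c), inpos(b,f), inpos(e,e), marked(b)}
optimal plan length = 4; 4 > 1

No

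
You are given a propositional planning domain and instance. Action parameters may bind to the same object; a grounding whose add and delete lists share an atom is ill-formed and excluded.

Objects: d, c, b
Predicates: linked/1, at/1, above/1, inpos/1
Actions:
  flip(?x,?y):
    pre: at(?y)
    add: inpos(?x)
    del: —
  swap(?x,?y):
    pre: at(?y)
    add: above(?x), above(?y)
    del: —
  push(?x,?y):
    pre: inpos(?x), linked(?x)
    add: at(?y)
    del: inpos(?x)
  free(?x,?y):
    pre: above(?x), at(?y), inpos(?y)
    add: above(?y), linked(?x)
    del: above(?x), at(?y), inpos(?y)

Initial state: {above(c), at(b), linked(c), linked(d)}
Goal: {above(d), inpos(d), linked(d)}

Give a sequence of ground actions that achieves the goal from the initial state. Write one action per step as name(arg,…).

1. flip(d,b)  →  {above(c), at(b), inpos(d), linked(c), linked(d)}
2. swap(d,b)  →  {above(b), above(c), above(d), at(b), inpos(d), linked(c), linked(d)}

flip(d,b); swap(d,b)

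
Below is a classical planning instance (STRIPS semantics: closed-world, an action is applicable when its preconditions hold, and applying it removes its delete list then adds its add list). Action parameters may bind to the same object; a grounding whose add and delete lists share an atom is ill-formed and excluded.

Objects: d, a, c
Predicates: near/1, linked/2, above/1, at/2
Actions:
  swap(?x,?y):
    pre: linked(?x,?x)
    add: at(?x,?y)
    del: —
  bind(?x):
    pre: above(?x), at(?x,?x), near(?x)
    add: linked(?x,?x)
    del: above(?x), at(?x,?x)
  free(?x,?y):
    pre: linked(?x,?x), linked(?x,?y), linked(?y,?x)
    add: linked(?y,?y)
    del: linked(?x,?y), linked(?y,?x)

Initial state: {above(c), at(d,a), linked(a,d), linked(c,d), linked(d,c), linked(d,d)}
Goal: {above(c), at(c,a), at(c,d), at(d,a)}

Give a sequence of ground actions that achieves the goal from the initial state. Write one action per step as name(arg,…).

1. free(d,c)  →  {above(c), at(d,a), linked(a,d), linked(c,c), linked(d,d)}
2. swap(c,d)  →  {above(c), at(c,d), at(d,a), linked(a,d), linked(c,c), linked(d,d)}
3. swap(c,a)  →  {above(c), at(c,a), at(c,d), at(d,a), linked(a,d), linked(c,c), linked(d,d)}

free(d,c); swap(c,d); swap(c,a)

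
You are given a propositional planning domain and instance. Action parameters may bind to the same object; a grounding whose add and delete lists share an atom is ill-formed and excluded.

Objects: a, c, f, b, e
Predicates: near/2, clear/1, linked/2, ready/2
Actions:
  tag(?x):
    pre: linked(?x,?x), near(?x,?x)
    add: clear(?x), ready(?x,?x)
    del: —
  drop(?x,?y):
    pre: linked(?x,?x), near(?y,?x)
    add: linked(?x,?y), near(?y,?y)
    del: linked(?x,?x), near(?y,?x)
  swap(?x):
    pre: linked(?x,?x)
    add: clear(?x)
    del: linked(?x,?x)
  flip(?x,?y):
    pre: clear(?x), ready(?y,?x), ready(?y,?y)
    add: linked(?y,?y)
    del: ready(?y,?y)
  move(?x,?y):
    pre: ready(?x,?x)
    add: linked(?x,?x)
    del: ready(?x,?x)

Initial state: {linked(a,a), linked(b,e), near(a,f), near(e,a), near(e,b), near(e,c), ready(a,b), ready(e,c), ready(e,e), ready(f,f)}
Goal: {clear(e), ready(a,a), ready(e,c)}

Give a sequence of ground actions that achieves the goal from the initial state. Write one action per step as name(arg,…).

1. move(f,a)  →  {linked(a,a), linked(b,e), linked(f,f), near(a,f), near(e,a), near(e,b), near(e,c), ready(a,b), ready(e,c), ready(e,e)}
2. drop(f,a)  →  {linked(a,a), linked(b,e), linked(f,a), near(a,a), near(e,a), near(e,b), near(e,c), ready(a,b), ready(e,c), ready(e,e)}
3. tag(a)  →  {clear(a), linked(a,a), linked(b,e), linked(f,a), near(a,a), near(e,a), near(e,b), near(e,c), ready(a,a), ready(a,b), ready(e,c), ready(e,e)}
4. move(e,a)  →  {clear(a), linked(a,a), linked(b,e), linked(e,e), linked(f,a), near(a,a), near(e,a), near(e,b), near(e,c), ready(a,a), ready(a,b), ready(e,c)}
5. swap(e)  →  {clear(a), clear(e), linked(a,a), linked(b,e), linked(f,a), near(a,a), near(e,a), near(e,b), near(e,c), ready(a,a), ready(a,b), ready(e,c)}

move(f,a); drop(f,a); tag(a); move(e,a); swap(e)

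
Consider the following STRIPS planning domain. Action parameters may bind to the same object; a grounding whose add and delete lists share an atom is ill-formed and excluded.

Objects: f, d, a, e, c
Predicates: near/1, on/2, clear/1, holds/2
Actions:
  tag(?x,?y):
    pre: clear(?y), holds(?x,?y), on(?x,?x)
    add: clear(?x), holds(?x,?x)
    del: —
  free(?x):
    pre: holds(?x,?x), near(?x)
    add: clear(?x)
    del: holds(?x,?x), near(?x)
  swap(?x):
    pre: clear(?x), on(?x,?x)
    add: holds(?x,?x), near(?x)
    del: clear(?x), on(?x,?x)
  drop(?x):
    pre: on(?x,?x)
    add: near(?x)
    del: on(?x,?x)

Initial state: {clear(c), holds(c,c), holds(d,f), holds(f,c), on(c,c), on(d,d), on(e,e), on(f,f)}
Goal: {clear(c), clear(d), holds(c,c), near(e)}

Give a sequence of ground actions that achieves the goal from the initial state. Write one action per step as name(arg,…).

tag(f,c); tag(d,f); drop(e)

1. tag(f,c)  →  {clear(c), clear(f), holds(c,c), holds(d,f), holds(f,c), holds(f,f), on(c,c), on(d,d), on(e,e), on(f,f)}
2. tag(d,f)  →  {clear(c), clear(d), clear(f), holds(c,c), holds(d,d), holds(d,f), holds(f,c), holds(f,f), on(c,c), on(d,d), on(e,e), on(f,f)}
3. drop(e)  →  {clear(c), clear(d), clear(f), holds(c,c), holds(d,d), holds(d,f), holds(f,c), holds(f,f), near(e), on(c,c), on(d,d), on(f,f)}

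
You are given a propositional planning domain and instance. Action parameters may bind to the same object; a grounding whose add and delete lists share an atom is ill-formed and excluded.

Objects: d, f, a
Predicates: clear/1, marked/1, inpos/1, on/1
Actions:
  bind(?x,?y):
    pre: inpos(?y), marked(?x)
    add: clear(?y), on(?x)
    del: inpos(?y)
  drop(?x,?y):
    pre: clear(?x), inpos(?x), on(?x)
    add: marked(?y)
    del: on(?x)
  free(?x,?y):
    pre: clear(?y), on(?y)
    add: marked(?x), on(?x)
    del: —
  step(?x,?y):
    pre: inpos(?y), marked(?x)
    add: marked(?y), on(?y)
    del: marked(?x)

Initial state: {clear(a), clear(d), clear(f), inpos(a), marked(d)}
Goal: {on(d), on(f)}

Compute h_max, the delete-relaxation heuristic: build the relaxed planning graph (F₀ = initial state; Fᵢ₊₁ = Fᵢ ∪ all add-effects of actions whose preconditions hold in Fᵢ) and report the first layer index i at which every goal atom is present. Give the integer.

F0 = init (5 atoms)
F1 = F0 ∪ {marked(a), on(a), on(d)}  (8 atoms)
F2 = F1 ∪ {marked(f), on(f)}  (10 atoms)
goal ⊆ F2  ⇒  h_max = 2

2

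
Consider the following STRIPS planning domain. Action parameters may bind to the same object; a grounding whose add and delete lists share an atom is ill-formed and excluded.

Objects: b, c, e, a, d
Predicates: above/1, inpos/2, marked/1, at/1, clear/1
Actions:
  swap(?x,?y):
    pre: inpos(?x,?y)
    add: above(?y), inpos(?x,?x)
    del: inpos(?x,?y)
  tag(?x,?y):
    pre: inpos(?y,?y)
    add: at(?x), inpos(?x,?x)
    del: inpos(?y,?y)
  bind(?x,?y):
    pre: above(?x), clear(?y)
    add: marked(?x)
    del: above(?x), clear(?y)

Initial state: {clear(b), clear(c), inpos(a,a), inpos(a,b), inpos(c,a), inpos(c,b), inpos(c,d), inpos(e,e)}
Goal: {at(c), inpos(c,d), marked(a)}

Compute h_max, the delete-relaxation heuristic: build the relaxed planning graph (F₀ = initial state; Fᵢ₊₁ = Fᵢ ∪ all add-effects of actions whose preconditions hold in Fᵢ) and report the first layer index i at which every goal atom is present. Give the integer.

F0 = init (8 atoms)
F1 = F0 ∪ {above(a), above(b), above(d), at(a), at(b), at(c), at(d), at(e), inpos(b,b), inpos(c,c), inpos(d,d)}  (19 atoms)
F2 = F1 ∪ {marked(a), marked(b), marked(d)}  (22 atoms)
goal ⊆ F2  ⇒  h_max = 2

2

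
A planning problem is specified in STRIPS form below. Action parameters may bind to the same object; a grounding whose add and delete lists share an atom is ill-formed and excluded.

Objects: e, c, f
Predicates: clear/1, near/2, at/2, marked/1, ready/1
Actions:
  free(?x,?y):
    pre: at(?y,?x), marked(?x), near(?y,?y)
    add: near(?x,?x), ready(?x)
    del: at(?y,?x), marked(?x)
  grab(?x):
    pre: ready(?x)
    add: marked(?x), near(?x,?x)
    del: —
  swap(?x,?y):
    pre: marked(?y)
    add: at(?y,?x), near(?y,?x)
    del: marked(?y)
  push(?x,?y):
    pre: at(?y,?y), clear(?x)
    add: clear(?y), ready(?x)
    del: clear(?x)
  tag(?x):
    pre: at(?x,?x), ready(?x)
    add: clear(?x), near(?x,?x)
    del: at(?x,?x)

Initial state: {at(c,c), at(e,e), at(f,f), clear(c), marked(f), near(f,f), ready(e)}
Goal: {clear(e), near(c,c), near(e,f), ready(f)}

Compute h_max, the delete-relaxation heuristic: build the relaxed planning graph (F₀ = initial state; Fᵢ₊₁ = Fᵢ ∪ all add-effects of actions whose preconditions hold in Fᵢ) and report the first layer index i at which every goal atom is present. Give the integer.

F0 = init (7 atoms)
F1 = F0 ∪ {at(f,c), at(f,e), clear(e), clear(f), marked(e), near(e,e), near(f,c), near(f,e), ready(c), ready(f)}  (17 atoms)
F2 = F1 ∪ {at(e,c), at(e,f), marked(c), near(c,c), near(e,c), near(e,f)}  (23 atoms)
goal ⊆ F2  ⇒  h_max = 2

2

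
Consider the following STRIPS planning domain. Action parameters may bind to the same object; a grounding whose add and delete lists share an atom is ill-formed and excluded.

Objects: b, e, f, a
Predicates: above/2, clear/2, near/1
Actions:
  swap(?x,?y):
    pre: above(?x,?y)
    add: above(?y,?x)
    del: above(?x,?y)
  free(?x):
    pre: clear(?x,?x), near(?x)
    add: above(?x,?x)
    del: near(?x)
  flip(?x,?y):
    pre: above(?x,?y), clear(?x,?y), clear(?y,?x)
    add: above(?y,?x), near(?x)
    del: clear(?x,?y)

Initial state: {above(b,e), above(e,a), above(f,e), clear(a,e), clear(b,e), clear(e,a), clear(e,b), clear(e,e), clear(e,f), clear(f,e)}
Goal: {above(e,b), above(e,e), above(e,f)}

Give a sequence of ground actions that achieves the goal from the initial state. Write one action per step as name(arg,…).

swap(b,e); swap(f,e); flip(e,b); free(e)

1. swap(b,e)  →  {above(e,a), above(e,b), above(f,e), clear(a,e), clear(b,e), clear(e,a), clear(e,b), clear(e,e), clear(e,f), clear(f,e)}
2. swap(f,e)  →  {above(e,a), above(e,b), above(e,f), clear(a,e), clear(b,e), clear(e,a), clear(e,b), clear(e,e), clear(e,f), clear(f,e)}
3. flip(e,b)  →  {above(b,e), above(e,a), above(e,b), above(e,f), clear(a,e), clear(b,e), clear(e,a), clear(e,e), clear(e,f), clear(f,e), near(e)}
4. free(e)  →  {above(b,e), above(e,a), above(e,b), above(e,e), above(e,f), clear(a,e), clear(b,e), clear(e,a), clear(e,e), clear(e,f), clear(f,e)}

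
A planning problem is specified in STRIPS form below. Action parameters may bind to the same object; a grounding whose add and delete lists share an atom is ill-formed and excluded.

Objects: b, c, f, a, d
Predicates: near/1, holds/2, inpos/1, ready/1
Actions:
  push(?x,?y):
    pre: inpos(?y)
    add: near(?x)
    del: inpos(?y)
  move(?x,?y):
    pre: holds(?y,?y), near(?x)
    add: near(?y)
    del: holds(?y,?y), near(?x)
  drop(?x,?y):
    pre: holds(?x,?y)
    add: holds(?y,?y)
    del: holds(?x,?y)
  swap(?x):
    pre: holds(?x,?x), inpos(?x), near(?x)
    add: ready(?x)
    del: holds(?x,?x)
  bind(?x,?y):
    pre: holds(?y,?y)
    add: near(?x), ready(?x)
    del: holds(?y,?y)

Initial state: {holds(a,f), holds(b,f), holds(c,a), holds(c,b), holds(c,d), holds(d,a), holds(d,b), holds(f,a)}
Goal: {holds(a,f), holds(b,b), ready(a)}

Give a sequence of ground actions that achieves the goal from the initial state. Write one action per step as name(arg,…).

drop(b,f); drop(c,b); bind(a,f)

1. drop(b,f)  →  {holds(a,f), holds(c,a), holds(c,b), holds(c,d), holds(d,a), holds(d,b), holds(f,a), holds(f,f)}
2. drop(c,b)  →  {holds(a,f), holds(b,b), holds(c,a), holds(c,d), holds(d,a), holds(d,b), holds(f,a), holds(f,f)}
3. bind(a,f)  →  {holds(a,f), holds(b,b), holds(c,a), holds(c,d), holds(d,a), holds(d,b), holds(f,a), near(a), ready(a)}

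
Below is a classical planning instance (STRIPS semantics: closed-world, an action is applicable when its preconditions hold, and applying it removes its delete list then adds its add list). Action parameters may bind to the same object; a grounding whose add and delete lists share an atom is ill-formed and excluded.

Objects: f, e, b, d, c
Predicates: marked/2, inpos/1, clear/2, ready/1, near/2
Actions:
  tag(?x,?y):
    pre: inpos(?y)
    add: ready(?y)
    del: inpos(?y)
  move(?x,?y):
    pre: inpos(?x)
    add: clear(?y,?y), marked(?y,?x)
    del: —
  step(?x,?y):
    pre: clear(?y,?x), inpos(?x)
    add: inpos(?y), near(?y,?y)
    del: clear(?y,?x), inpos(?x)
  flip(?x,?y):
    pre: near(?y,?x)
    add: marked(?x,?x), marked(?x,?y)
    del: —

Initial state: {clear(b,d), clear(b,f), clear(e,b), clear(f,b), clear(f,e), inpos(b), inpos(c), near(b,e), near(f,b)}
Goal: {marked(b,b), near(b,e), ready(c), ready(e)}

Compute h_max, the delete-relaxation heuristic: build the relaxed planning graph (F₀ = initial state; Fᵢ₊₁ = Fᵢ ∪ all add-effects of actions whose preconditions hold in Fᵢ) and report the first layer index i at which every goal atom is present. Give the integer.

2

F0 = init (9 atoms)
F1 = F0 ∪ {clear(b,b), clear(c,c), clear(d,d), clear(e,e), clear(f,f), inpos(e), inpos(f), marked(b,b), marked(b,c), marked(b,f), marked(c,b), marked(c,c), marked(d,b), marked(d,c), marked(e,b), marked(e,c), marked(e,e), marked(f,b), marked(f,c), near(e,e), near(f,f), ready(b), ready(c)}  (32 atoms)
F2 = F1 ∪ {marked(b,e), marked(c,e), marked(c,f), marked(d,e), marked(d,f), marked(e,f), marked(f,e), marked(f,f), near(b,b), ready(e), ready(f)}  (43 atoms)
goal ⊆ F2  ⇒  h_max = 2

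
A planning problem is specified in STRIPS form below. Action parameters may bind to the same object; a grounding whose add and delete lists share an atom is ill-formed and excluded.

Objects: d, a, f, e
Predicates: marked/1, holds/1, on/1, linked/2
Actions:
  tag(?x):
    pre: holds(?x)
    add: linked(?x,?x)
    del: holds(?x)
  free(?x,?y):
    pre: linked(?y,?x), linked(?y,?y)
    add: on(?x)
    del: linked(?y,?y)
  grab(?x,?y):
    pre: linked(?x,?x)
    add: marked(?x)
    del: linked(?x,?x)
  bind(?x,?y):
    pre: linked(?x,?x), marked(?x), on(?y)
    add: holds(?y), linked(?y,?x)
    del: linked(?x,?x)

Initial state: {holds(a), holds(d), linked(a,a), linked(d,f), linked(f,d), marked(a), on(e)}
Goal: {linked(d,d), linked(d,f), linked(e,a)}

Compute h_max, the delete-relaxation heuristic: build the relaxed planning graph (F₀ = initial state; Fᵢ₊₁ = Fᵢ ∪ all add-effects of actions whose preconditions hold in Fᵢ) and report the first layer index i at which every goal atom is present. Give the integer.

F0 = init (7 atoms)
F1 = F0 ∪ {holds(e), linked(d,d), linked(e,a), on(a)}  (11 atoms)
goal ⊆ F1  ⇒  h_max = 1

1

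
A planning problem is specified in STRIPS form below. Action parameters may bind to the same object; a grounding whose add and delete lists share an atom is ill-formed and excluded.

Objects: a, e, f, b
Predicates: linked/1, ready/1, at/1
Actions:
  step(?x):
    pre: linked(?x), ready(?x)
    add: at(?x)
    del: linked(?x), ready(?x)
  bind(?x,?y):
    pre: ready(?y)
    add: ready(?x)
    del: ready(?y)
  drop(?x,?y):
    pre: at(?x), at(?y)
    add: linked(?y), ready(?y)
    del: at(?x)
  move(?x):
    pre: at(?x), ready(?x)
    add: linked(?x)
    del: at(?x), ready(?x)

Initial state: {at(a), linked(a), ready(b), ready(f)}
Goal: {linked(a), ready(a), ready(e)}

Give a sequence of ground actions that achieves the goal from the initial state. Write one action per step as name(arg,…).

1. bind(a,f)  →  {at(a), linked(a), ready(a), ready(b)}
2. bind(e,b)  →  {at(a), linked(a), ready(a), ready(e)}

bind(a,f); bind(e,b)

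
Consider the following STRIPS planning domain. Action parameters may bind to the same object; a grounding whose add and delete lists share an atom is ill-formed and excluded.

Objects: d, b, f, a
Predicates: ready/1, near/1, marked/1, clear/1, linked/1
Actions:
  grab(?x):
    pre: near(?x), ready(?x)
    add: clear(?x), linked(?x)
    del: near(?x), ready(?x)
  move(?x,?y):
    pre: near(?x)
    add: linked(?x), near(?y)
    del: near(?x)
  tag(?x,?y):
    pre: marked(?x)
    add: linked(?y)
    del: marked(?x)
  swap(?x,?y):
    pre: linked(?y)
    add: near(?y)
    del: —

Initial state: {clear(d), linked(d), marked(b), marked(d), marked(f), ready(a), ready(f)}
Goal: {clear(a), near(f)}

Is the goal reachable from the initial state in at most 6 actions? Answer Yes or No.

1. tag(d,f)  →  {clear(d), linked(d), linked(f), marked(b), marked(f), ready(a), ready(f)}
2. tag(b,a)  →  {clear(d), linked(a), linked(d), linked(f), marked(f), ready(a), ready(f)}
3. swap(d,f)  →  {clear(d), linked(a), linked(d), linked(f), marked(f), near(f), ready(a), ready(f)}
4. swap(d,a)  →  {clear(d), linked(a), linked(d), linked(f), marked(f), near(a), near(f), ready(a), ready(f)}
5. grab(a)  →  {clear(a), clear(d), linked(a), linked(d), linked(f), marked(f), near(f), ready(f)}
optimal plan length = 5; 5 ≤ 6

Yes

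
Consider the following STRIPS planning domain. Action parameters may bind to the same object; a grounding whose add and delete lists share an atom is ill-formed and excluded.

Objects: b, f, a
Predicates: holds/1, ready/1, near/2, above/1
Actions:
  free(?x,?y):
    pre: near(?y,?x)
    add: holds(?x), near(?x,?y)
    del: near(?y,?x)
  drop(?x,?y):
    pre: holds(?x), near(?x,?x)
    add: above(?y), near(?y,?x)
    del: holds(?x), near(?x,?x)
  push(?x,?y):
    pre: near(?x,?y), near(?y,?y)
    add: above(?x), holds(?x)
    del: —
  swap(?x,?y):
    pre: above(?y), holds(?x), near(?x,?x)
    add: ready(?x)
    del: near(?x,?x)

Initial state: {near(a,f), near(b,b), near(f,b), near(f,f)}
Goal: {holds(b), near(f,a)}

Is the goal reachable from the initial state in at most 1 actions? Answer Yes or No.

No

1. free(b,f)  →  {holds(b), near(a,f), near(b,b), near(b,f), near(f,f)}
2. free(f,a)  →  {holds(b), holds(f), near(b,b), near(b,f), near(f,a), near(f,f)}
optimal plan length = 2; 2 > 1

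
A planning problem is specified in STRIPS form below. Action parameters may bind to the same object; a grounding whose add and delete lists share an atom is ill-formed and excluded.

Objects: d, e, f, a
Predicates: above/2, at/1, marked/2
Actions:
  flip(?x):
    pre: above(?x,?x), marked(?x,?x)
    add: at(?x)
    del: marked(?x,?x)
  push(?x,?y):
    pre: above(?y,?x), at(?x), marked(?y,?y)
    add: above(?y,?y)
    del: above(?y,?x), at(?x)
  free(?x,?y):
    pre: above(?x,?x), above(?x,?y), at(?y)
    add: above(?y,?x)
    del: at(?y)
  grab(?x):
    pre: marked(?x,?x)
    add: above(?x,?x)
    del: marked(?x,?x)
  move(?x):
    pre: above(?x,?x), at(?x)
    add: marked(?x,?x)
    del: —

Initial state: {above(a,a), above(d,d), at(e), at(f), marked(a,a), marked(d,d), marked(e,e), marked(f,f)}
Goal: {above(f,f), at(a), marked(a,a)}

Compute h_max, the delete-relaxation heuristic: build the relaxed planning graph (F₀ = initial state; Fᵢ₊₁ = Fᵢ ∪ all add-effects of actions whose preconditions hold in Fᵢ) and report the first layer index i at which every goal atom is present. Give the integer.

1

F0 = init (8 atoms)
F1 = F0 ∪ {above(e,e), above(f,f), at(a), at(d)}  (12 atoms)
goal ⊆ F1  ⇒  h_max = 1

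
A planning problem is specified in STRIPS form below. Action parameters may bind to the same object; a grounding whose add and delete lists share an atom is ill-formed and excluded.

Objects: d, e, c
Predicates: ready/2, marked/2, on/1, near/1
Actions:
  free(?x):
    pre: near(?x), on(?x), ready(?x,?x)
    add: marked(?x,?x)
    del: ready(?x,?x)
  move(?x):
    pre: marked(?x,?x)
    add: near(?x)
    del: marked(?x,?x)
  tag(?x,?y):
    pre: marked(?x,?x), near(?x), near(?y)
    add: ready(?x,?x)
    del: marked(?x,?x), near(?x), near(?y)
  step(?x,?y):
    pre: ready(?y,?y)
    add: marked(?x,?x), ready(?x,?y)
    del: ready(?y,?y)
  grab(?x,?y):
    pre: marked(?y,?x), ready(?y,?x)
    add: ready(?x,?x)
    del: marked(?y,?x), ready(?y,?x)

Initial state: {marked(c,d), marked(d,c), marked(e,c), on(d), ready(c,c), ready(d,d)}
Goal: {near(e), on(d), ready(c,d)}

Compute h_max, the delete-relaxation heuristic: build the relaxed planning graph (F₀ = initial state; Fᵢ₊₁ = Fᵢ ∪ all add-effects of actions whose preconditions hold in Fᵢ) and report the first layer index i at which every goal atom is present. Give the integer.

2

F0 = init (6 atoms)
F1 = F0 ∪ {marked(c,c), marked(d,d), marked(e,e), ready(c,d), ready(d,c), ready(e,c), ready(e,d)}  (13 atoms)
F2 = F1 ∪ {near(c), near(d), near(e)}  (16 atoms)
goal ⊆ F2  ⇒  h_max = 2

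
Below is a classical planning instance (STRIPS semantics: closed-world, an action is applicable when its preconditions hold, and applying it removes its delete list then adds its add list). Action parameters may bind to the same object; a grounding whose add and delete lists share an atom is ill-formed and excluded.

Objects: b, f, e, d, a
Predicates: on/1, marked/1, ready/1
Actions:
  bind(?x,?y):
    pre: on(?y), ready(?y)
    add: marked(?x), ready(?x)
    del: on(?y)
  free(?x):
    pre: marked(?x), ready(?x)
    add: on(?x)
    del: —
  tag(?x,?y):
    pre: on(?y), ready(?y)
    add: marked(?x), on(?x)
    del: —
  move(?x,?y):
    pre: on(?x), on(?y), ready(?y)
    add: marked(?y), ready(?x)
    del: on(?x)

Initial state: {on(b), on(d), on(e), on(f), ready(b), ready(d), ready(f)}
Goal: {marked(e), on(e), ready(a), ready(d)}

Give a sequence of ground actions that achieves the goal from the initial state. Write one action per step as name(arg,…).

1. bind(e,b)  →  {marked(e), on(d), on(e), on(f), ready(b), ready(d), ready(e), ready(f)}
2. bind(a,f)  →  {marked(a), marked(e), on(d), on(e), ready(a), ready(b), ready(d), ready(e), ready(f)}

bind(e,b); bind(a,f)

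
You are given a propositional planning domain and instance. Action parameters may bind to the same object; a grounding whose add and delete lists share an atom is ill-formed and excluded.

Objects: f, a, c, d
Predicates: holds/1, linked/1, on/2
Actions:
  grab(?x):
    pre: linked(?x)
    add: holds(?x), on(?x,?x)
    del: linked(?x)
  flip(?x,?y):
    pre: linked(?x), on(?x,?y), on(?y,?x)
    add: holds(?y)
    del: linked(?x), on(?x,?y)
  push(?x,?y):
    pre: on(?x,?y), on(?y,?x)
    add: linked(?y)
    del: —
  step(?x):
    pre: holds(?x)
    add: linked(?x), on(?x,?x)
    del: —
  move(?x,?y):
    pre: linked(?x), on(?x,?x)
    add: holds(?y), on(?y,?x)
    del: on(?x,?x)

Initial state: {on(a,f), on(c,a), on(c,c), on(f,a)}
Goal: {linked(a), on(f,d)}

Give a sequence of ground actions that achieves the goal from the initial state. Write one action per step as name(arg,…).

push(f,a); push(c,c); move(c,d); step(d); move(d,f)

1. push(f,a)  →  {linked(a), on(a,f), on(c,a), on(c,c), on(f,a)}
2. push(c,c)  →  {linked(a), linked(c), on(a,f), on(c,a), on(c,c), on(f,a)}
3. move(c,d)  →  {holds(d), linked(a), linked(c), on(a,f), on(c,a), on(d,c), on(f,a)}
4. step(d)  →  {holds(d), linked(a), linked(c), linked(d), on(a,f), on(c,a), on(d,c), on(d,d), on(f,a)}
5. move(d,f)  →  {holds(d), holds(f), linked(a), linked(c), linked(d), on(a,f), on(c,a), on(d,c), on(f,a), on(f,d)}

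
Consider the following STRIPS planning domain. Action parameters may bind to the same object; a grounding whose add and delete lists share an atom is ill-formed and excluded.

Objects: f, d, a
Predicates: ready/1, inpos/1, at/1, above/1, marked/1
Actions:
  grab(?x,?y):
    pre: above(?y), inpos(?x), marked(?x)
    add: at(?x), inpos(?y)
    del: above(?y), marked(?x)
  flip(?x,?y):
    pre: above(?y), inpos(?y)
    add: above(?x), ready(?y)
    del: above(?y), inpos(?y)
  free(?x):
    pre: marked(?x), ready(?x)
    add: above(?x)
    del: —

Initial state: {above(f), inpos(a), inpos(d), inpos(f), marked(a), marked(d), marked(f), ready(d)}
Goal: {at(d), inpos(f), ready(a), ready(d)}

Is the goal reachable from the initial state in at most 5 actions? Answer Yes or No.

Yes

1. flip(a,f)  →  {above(a), inpos(a), inpos(d), marked(a), marked(d), marked(f), ready(d), ready(f)}
2. flip(f,a)  →  {above(f), inpos(d), marked(a), marked(d), marked(f), ready(a), ready(d), ready(f)}
3. grab(d,f)  →  {at(d), inpos(d), inpos(f), marked(a), marked(f), ready(a), ready(d), ready(f)}
optimal plan length = 3; 3 ≤ 5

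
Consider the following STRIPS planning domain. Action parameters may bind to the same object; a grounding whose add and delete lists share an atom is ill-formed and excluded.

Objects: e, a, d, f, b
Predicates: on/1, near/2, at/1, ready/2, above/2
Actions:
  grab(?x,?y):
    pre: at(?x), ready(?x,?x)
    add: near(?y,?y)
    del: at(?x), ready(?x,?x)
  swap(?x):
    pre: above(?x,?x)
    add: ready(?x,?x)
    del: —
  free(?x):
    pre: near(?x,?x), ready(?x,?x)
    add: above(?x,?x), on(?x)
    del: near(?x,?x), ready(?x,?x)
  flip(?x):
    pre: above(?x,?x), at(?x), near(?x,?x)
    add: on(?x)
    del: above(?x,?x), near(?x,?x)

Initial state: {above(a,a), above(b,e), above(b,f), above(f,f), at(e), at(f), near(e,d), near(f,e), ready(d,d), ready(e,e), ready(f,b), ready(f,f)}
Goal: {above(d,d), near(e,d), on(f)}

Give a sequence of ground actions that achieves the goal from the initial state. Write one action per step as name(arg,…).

1. grab(e,f)  →  {above(a,a), above(b,e), above(b,f), above(f,f), at(f), near(e,d), near(f,e), near(f,f), ready(d,d), ready(f,b), ready(f,f)}
2. flip(f)  →  {above(a,a), above(b,e), above(b,f), at(f), near(e,d), near(f,e), on(f), ready(d,d), ready(f,b), ready(f,f)}
3. grab(f,d)  →  {above(a,a), above(b,e), above(b,f), near(d,d), near(e,d), near(f,e), on(f), ready(d,d), ready(f,b)}
4. free(d)  →  {above(a,a), above(b,e), above(b,f), above(d,d), near(e,d), near(f,e), on(d), on(f), ready(f,b)}

grab(e,f); flip(f); grab(f,d); free(d)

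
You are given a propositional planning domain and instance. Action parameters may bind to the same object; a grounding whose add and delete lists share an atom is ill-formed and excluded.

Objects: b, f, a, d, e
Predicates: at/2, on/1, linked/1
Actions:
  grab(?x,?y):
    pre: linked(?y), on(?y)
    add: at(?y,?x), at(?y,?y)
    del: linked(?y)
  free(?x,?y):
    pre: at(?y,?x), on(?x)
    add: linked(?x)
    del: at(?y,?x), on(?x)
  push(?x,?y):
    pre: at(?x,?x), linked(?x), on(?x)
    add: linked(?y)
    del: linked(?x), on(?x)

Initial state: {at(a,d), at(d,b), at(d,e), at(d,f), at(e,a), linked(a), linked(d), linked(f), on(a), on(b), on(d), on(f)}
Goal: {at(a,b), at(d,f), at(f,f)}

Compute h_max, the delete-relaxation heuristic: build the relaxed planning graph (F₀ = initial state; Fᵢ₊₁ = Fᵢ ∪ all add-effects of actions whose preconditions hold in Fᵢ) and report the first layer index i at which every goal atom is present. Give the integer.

F0 = init (12 atoms)
F1 = F0 ∪ {at(a,a), at(a,b), at(a,e), at(a,f), at(d,a), at(d,d), at(f,a), at(f,b), at(f,d), at(f,e), at(f,f), linked(b)}  (24 atoms)
goal ⊆ F1  ⇒  h_max = 1

1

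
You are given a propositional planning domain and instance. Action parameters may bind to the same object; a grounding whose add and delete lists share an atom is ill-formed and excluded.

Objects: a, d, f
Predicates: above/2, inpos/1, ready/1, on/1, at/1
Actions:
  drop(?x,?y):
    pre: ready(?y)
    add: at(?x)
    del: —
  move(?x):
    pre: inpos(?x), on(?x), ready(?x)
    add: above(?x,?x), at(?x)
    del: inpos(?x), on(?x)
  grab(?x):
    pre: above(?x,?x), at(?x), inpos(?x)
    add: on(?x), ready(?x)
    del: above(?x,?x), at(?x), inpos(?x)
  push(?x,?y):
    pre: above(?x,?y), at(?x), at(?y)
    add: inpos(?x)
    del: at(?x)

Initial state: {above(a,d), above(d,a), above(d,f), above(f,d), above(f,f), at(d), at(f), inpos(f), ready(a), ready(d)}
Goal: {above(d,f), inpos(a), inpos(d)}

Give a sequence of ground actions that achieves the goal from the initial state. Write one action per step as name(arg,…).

drop(a,a); push(a,d); push(d,f)

1. drop(a,a)  →  {above(a,d), above(d,a), above(d,f), above(f,d), above(f,f), at(a), at(d), at(f), inpos(f), ready(a), ready(d)}
2. push(a,d)  →  {above(a,d), above(d,a), above(d,f), above(f,d), above(f,f), at(d), at(f), inpos(a), inpos(f), ready(a), ready(d)}
3. push(d,f)  →  {above(a,d), above(d,a), above(d,f), above(f,d), above(f,f), at(f), inpos(a), inpos(d), inpos(f), ready(a), ready(d)}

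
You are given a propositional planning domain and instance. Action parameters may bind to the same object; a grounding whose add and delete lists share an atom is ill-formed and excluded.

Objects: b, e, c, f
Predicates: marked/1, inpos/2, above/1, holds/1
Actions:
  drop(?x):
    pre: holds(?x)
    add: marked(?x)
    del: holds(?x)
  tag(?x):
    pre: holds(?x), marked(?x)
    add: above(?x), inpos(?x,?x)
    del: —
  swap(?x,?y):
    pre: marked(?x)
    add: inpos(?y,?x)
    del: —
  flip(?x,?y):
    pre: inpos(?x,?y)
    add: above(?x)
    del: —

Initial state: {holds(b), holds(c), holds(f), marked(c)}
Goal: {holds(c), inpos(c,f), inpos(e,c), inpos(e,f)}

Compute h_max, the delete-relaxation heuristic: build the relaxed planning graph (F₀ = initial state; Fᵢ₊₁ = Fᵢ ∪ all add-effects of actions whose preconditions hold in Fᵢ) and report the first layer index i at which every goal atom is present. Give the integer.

2

F0 = init (4 atoms)
F1 = F0 ∪ {above(c), inpos(b,c), inpos(c,c), inpos(e,c), inpos(f,c), marked(b), marked(f)}  (11 atoms)
F2 = F1 ∪ {above(b), above(e), above(f), inpos(b,b), inpos(b,f), inpos(c,b), inpos(c,f), inpos(e,b), inpos(e,f), inpos(f,b), inpos(f,f)}  (22 atoms)
goal ⊆ F2  ⇒  h_max = 2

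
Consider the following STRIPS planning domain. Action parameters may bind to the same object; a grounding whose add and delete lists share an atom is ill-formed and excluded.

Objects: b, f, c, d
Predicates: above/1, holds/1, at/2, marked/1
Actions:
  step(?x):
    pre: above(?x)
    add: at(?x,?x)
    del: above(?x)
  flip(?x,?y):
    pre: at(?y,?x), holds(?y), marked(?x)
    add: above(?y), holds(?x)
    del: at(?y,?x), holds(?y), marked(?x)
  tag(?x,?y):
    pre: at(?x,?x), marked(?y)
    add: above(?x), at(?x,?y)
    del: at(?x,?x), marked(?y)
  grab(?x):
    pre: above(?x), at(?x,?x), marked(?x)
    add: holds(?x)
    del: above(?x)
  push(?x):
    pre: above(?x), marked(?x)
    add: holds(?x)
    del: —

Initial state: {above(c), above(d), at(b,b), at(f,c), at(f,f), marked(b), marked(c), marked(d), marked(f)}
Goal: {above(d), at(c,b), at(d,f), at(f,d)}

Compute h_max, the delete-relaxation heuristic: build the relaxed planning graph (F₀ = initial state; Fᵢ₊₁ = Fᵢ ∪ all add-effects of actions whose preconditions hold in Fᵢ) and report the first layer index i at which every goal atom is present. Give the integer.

F0 = init (9 atoms)
F1 = F0 ∪ {above(b), above(f), at(b,c), at(b,d), at(b,f), at(c,c), at(d,d), at(f,b), at(f,d), holds(c), holds(d)}  (20 atoms)
F2 = F1 ∪ {at(c,b), at(c,d), at(c,f), at(d,b), at(d,c), at(d,f), holds(b), holds(f)}  (28 atoms)
goal ⊆ F2  ⇒  h_max = 2

2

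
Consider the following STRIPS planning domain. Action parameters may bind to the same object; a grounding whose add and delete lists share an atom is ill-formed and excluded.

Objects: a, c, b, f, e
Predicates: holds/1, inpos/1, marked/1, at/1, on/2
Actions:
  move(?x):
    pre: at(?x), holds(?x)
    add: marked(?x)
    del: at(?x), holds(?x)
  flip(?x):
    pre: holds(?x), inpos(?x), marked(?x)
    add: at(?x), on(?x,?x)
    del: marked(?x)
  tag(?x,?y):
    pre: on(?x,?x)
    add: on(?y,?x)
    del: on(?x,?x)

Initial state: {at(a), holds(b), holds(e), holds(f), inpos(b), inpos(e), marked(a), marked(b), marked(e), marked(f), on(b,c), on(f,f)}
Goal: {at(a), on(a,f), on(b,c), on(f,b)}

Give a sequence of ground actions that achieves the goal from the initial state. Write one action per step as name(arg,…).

flip(b); tag(b,f); tag(f,a)

1. flip(b)  →  {at(a), at(b), holds(b), holds(e), holds(f), inpos(b), inpos(e), marked(a), marked(e), marked(f), on(b,b), on(b,c), on(f,f)}
2. tag(b,f)  →  {at(a), at(b), holds(b), holds(e), holds(f), inpos(b), inpos(e), marked(a), marked(e), marked(f), on(b,c), on(f,b), on(f,f)}
3. tag(f,a)  →  {at(a), at(b), holds(b), holds(e), holds(f), inpos(b), inpos(e), marked(a), marked(e), marked(f), on(a,f), on(b,c), on(f,b)}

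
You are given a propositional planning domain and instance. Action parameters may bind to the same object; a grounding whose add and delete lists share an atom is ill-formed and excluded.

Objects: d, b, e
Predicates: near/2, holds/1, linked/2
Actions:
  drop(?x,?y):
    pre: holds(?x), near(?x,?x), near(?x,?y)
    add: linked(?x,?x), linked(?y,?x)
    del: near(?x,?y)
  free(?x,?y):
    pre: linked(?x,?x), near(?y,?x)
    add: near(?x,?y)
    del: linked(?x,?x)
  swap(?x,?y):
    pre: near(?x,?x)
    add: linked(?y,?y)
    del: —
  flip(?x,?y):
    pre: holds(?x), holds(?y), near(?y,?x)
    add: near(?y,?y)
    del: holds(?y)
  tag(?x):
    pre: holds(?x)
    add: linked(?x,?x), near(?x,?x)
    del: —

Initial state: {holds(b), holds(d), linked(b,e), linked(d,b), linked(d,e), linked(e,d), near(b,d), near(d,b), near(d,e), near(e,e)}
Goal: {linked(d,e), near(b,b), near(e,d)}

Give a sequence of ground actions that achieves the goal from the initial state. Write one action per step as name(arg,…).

1. swap(e,e)  →  {holds(b), holds(d), linked(b,e), linked(d,b), linked(d,e), linked(e,d), linked(e,e), near(b,d), near(d,b), near(d,e), near(e,e)}
2. free(e,d)  →  {holds(b), holds(d), linked(b,e), linked(d,b), linked(d,e), linked(e,d), near(b,d), near(d,b), near(d,e), near(e,d), near(e,e)}
3. flip(d,b)  →  {holds(d), linked(b,e), linked(d,b), linked(d,e), linked(e,d), near(b,b), near(b,d), near(d,b), near(d,e), near(e,d), near(e,e)}

swap(e,e); free(e,d); flip(d,b)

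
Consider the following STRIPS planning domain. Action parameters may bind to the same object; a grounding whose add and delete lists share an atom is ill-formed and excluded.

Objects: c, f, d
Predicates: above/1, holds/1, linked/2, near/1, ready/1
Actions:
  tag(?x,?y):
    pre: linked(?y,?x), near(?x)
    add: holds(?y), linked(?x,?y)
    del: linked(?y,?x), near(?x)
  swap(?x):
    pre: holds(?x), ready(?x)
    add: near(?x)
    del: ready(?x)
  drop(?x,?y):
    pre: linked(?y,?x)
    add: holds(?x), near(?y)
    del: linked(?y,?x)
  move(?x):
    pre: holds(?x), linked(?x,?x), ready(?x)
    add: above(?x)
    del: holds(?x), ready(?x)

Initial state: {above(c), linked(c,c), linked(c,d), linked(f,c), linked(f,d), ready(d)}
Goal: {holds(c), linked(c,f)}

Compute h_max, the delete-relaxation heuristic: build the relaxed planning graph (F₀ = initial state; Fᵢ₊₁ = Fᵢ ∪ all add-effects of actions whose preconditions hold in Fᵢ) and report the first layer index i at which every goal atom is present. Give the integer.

2

F0 = init (6 atoms)
F1 = F0 ∪ {holds(c), holds(d), near(c), near(f)}  (10 atoms)
F2 = F1 ∪ {holds(f), linked(c,f), near(d)}  (13 atoms)
goal ⊆ F2  ⇒  h_max = 2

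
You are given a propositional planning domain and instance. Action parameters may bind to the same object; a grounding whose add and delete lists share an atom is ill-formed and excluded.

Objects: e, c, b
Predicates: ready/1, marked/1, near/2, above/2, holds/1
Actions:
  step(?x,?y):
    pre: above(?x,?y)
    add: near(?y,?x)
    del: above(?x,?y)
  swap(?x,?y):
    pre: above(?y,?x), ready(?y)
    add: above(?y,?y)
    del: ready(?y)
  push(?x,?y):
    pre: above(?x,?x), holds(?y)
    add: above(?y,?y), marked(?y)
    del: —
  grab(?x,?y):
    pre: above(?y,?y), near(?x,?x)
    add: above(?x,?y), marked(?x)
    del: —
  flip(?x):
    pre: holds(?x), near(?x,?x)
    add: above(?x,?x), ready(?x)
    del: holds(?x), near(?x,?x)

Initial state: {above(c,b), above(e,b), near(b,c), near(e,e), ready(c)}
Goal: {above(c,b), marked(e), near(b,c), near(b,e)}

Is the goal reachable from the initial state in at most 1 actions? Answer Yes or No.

No

1. step(e,b)  →  {above(c,b), near(b,c), near(b,e), near(e,e), ready(c)}
2. swap(b,c)  →  {above(c,b), above(c,c), near(b,c), near(b,e), near(e,e)}
3. grab(e,c)  →  {above(c,b), above(c,c), above(e,c), marked(e), near(b,c), near(b,e), near(e,e)}
optimal plan length = 3; 3 > 1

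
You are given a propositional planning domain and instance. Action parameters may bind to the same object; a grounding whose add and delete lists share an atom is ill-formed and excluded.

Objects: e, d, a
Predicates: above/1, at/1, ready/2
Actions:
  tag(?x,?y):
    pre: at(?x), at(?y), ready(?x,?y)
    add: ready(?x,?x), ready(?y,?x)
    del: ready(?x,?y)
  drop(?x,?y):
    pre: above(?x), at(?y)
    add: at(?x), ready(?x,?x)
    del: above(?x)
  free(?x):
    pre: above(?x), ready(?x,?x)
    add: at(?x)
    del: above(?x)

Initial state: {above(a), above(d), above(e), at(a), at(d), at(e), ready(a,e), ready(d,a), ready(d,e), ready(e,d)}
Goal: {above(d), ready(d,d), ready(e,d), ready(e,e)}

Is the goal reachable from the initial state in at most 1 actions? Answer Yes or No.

1. tag(e,d)  →  {above(a), above(d), above(e), at(a), at(d), at(e), ready(a,e), ready(d,a), ready(d,e), ready(e,e)}
2. tag(d,e)  →  {above(a), above(d), above(e), at(a), at(d), at(e), ready(a,e), ready(d,a), ready(d,d), ready(e,d), ready(e,e)}
optimal plan length = 2; 2 > 1

No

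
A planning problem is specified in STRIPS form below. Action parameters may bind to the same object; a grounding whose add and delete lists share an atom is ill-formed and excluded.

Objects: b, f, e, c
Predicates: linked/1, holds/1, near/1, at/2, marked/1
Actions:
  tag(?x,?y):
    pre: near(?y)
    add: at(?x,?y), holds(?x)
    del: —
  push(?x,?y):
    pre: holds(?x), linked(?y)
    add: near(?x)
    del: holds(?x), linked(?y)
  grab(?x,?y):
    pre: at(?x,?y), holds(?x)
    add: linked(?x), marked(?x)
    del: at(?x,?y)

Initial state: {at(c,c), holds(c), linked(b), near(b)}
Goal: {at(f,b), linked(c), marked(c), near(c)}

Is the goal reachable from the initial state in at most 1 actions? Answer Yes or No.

1. tag(f,b)  →  {at(c,c), at(f,b), holds(c), holds(f), linked(b), near(b)}
2. grab(c,c)  →  {at(f,b), holds(c), holds(f), linked(b), linked(c), marked(c), near(b)}
3. push(c,b)  →  {at(f,b), holds(f), linked(c), marked(c), near(b), near(c)}
optimal plan length = 3; 3 > 1

No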